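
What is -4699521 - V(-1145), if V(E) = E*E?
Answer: -6010546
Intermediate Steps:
V(E) = E²
-4699521 - V(-1145) = -4699521 - 1*(-1145)² = -4699521 - 1*1311025 = -4699521 - 1311025 = -6010546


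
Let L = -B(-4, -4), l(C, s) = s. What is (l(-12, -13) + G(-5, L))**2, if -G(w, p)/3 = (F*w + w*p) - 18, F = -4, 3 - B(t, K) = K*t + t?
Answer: 13456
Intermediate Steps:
B(t, K) = 3 - t - K*t (B(t, K) = 3 - (K*t + t) = 3 - (t + K*t) = 3 + (-t - K*t) = 3 - t - K*t)
L = 9 (L = -(3 - 1*(-4) - 1*(-4)*(-4)) = -(3 + 4 - 16) = -1*(-9) = 9)
G(w, p) = 54 + 12*w - 3*p*w (G(w, p) = -3*((-4*w + w*p) - 18) = -3*((-4*w + p*w) - 18) = -3*(-18 - 4*w + p*w) = 54 + 12*w - 3*p*w)
(l(-12, -13) + G(-5, L))**2 = (-13 + (54 + 12*(-5) - 3*9*(-5)))**2 = (-13 + (54 - 60 + 135))**2 = (-13 + 129)**2 = 116**2 = 13456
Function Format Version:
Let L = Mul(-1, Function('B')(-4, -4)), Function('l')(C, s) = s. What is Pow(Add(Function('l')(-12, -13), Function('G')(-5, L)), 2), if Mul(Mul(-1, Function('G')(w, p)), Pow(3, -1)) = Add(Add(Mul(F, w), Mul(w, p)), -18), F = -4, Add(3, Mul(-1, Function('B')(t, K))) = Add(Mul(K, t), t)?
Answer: 13456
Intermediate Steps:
Function('B')(t, K) = Add(3, Mul(-1, t), Mul(-1, K, t)) (Function('B')(t, K) = Add(3, Mul(-1, Add(Mul(K, t), t))) = Add(3, Mul(-1, Add(t, Mul(K, t)))) = Add(3, Add(Mul(-1, t), Mul(-1, K, t))) = Add(3, Mul(-1, t), Mul(-1, K, t)))
L = 9 (L = Mul(-1, Add(3, Mul(-1, -4), Mul(-1, -4, -4))) = Mul(-1, Add(3, 4, -16)) = Mul(-1, -9) = 9)
Function('G')(w, p) = Add(54, Mul(12, w), Mul(-3, p, w)) (Function('G')(w, p) = Mul(-3, Add(Add(Mul(-4, w), Mul(w, p)), -18)) = Mul(-3, Add(Add(Mul(-4, w), Mul(p, w)), -18)) = Mul(-3, Add(-18, Mul(-4, w), Mul(p, w))) = Add(54, Mul(12, w), Mul(-3, p, w)))
Pow(Add(Function('l')(-12, -13), Function('G')(-5, L)), 2) = Pow(Add(-13, Add(54, Mul(12, -5), Mul(-3, 9, -5))), 2) = Pow(Add(-13, Add(54, -60, 135)), 2) = Pow(Add(-13, 129), 2) = Pow(116, 2) = 13456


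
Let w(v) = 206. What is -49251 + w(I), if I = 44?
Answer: -49045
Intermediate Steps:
-49251 + w(I) = -49251 + 206 = -49045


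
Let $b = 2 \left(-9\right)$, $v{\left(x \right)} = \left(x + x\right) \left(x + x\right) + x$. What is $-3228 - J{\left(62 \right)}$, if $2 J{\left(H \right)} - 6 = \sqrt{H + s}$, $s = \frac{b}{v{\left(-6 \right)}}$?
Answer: $-3231 - \frac{\sqrt{32729}}{46} \approx -3234.9$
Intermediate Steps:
$v{\left(x \right)} = x + 4 x^{2}$ ($v{\left(x \right)} = 2 x 2 x + x = 4 x^{2} + x = x + 4 x^{2}$)
$b = -18$
$s = - \frac{3}{23}$ ($s = - \frac{18}{\left(-6\right) \left(1 + 4 \left(-6\right)\right)} = - \frac{18}{\left(-6\right) \left(1 - 24\right)} = - \frac{18}{\left(-6\right) \left(-23\right)} = - \frac{18}{138} = \left(-18\right) \frac{1}{138} = - \frac{3}{23} \approx -0.13043$)
$J{\left(H \right)} = 3 + \frac{\sqrt{- \frac{3}{23} + H}}{2}$ ($J{\left(H \right)} = 3 + \frac{\sqrt{H - \frac{3}{23}}}{2} = 3 + \frac{\sqrt{- \frac{3}{23} + H}}{2}$)
$-3228 - J{\left(62 \right)} = -3228 - \left(3 + \frac{\sqrt{-69 + 529 \cdot 62}}{46}\right) = -3228 - \left(3 + \frac{\sqrt{-69 + 32798}}{46}\right) = -3228 - \left(3 + \frac{\sqrt{32729}}{46}\right) = -3231 - \frac{\sqrt{32729}}{46}$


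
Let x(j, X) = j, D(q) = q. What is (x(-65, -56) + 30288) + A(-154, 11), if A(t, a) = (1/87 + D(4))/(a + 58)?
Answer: 181429018/6003 ≈ 30223.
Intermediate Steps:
A(t, a) = 349/(87*(58 + a)) (A(t, a) = (1/87 + 4)/(a + 58) = (1*(1/87) + 4)/(58 + a) = (1/87 + 4)/(58 + a) = 349/(87*(58 + a)))
(x(-65, -56) + 30288) + A(-154, 11) = (-65 + 30288) + 349/(87*(58 + 11)) = 30223 + (349/87)/69 = 30223 + (349/87)*(1/69) = 30223 + 349/6003 = 181429018/6003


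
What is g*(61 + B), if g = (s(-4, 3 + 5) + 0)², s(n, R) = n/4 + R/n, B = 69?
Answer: 1170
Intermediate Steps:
s(n, R) = n/4 + R/n (s(n, R) = n*(¼) + R/n = n/4 + R/n)
g = 9 (g = (((¼)*(-4) + (3 + 5)/(-4)) + 0)² = ((-1 + 8*(-¼)) + 0)² = ((-1 - 2) + 0)² = (-3 + 0)² = (-3)² = 9)
g*(61 + B) = 9*(61 + 69) = 9*130 = 1170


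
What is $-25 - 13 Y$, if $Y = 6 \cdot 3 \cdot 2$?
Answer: $-493$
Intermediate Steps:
$Y = 36$ ($Y = 18 \cdot 2 = 36$)
$-25 - 13 Y = -25 - 468 = -493$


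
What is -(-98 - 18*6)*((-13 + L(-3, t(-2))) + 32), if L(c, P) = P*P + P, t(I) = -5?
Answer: 8034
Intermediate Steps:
L(c, P) = P + P**2 (L(c, P) = P**2 + P = P + P**2)
-(-98 - 18*6)*((-13 + L(-3, t(-2))) + 32) = -(-98 - 18*6)*((-13 - 5*(1 - 5)) + 32) = -(-98 - 108)*((-13 - 5*(-4)) + 32) = -(-206)*((-13 + 20) + 32) = -(-206)*(7 + 32) = -(-206)*39 = -1*(-8034) = 8034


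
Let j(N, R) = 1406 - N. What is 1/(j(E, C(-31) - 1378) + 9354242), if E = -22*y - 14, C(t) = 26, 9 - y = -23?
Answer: 1/9356366 ≈ 1.0688e-7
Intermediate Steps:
y = 32 (y = 9 - 1*(-23) = 9 + 23 = 32)
E = -718 (E = -22*32 - 14 = -704 - 14 = -718)
1/(j(E, C(-31) - 1378) + 9354242) = 1/((1406 - 1*(-718)) + 9354242) = 1/((1406 + 718) + 9354242) = 1/(2124 + 9354242) = 1/9356366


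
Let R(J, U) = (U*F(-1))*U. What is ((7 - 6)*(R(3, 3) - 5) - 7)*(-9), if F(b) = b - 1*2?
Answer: 351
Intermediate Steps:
F(b) = -2 + b (F(b) = b - 2 = -2 + b)
R(J, U) = -3*U² (R(J, U) = (U*(-2 - 1))*U = (U*(-3))*U = (-3*U)*U = -3*U²)
((7 - 6)*(R(3, 3) - 5) - 7)*(-9) = ((7 - 6)*(-3*3² - 5) - 7)*(-9) = (1*(-3*9 - 5) - 7)*(-9) = (1*(-27 - 5) - 7)*(-9) = (1*(-32) - 7)*(-9) = (-32 - 7)*(-9) = -39*(-9) = 351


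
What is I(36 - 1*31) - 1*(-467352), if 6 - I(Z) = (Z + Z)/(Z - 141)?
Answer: 31780349/68 ≈ 4.6736e+5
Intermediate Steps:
I(Z) = 6 - 2*Z/(-141 + Z) (I(Z) = 6 - (Z + Z)/(Z - 141) = 6 - 2*Z/(-141 + Z))
I(36 - 1*31) - 1*(-467352) = 2*(-423 + 2*(36 - 1*31))/(-141 + (36 - 1*31)) - 1*(-467352) = 2*(-423 + 2*(36 - 31))/(-141 + (36 - 31)) + 467352 = 2*(-423 + 2*5)/(-141 + 5) + 467352 = 2*(-423 + 10)/(-136) + 467352 = 2*(-1/136)*(-413) + 467352 = 413/68 + 467352 = 31780349/68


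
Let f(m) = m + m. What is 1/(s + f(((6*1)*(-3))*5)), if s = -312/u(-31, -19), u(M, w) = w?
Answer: -19/3108 ≈ -0.0061133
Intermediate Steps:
f(m) = 2*m
s = 312/19 (s = -312/(-19) = -312*(-1/19) = 312/19 ≈ 16.421)
1/(s + f(((6*1)*(-3))*5)) = 1/(312/19 + 2*(((6*1)*(-3))*5)) = 1/(312/19 + 2*((6*(-3))*5)) = 1/(312/19 + 2*(-18*5)) = 1/(312/19 + 2*(-90)) = 1/(312/19 - 180) = 1/(-3108/19) = -19/3108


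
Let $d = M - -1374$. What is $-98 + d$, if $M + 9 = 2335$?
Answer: $3602$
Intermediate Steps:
$M = 2326$ ($M = -9 + 2335 = 2326$)
$d = 3700$ ($d = 2326 - -1374 = 2326 + 1374 = 3700$)
$-98 + d = -98 + 3700 = 3602$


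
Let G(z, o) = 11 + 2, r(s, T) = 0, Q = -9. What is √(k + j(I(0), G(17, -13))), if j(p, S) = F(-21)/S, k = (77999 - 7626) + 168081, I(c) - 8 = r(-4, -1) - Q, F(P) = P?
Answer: √40298453/13 ≈ 488.32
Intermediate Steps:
I(c) = 17 (I(c) = 8 + (0 - 1*(-9)) = 8 + (0 + 9) = 8 + 9 = 17)
k = 238454 (k = 70373 + 168081 = 238454)
G(z, o) = 13
j(p, S) = -21/S
√(k + j(I(0), G(17, -13))) = √(238454 - 21/13) = √(3099881/13) = √40298453/13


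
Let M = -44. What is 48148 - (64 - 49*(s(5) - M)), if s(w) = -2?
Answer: 50142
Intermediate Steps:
48148 - (64 - 49*(s(5) - M)) = 48148 - (64 - 49*(-2 - 1*(-44))) = 48148 - (64 - 49*(-2 + 44)) = 48148 - (64 - 49*42) = 48148 - (64 - 2058) = 48148 - 1*(-1994) = 48148 + 1994 = 50142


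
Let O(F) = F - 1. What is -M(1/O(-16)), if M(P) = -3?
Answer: 3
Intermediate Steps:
O(F) = -1 + F
-M(1/O(-16)) = -1*(-3) = 3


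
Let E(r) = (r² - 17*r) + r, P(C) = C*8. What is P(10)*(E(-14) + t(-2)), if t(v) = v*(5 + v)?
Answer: 33120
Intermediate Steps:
P(C) = 8*C
E(r) = r² - 16*r
P(10)*(E(-14) + t(-2)) = (8*10)*(-14*(-16 - 14) - 2*(5 - 2)) = 80*(-14*(-30) - 2*3) = 80*(420 - 6) = 80*414 = 33120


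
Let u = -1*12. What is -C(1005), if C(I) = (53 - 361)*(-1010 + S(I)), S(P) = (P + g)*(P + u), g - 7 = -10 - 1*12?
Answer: 302474480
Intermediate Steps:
u = -12
g = -15 (g = 7 + (-10 - 1*12) = 7 + (-10 - 12) = 7 - 22 = -15)
S(P) = (-15 + P)*(-12 + P) (S(P) = (P - 15)*(P - 12) = (-15 + P)*(-12 + P))
C(I) = 255640 - 308*I² + 8316*I (C(I) = (53 - 361)*(-1010 + (180 + I² - 27*I)) = -308*(-830 + I² - 27*I) = 255640 - 308*I² + 8316*I)
-C(1005) = -(255640 - 308*1005² + 8316*1005) = -(255640 - 308*1010025 + 8357580) = -(255640 - 311087700 + 8357580) = -1*(-302474480) = 302474480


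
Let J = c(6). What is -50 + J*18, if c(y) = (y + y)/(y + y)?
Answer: -32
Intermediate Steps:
c(y) = 1 (c(y) = (2*y)/((2*y)) = (2*y)*(1/(2*y)) = 1)
J = 1
-50 + J*18 = -50 + 1*18 = -50 + 18 = -32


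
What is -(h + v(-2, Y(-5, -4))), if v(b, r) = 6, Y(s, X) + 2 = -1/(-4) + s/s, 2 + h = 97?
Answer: -101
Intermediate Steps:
h = 95 (h = -2 + 97 = 95)
Y(s, X) = -3/4 (Y(s, X) = -2 + (-1/(-4) + s/s) = -2 + (-1*(-1/4) + 1) = -2 + (1/4 + 1) = -2 + 5/4 = -3/4)
-(h + v(-2, Y(-5, -4))) = -(95 + 6) = -1*101 = -101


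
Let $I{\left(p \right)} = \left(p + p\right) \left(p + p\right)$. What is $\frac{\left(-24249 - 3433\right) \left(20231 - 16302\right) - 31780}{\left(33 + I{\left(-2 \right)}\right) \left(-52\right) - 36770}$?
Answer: $\frac{18132393}{6553} \approx 2767.0$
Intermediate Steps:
$I{\left(p \right)} = 4 p^{2}$ ($I{\left(p \right)} = 2 p 2 p = 4 p^{2}$)
$\frac{\left(-24249 - 3433\right) \left(20231 - 16302\right) - 31780}{\left(33 + I{\left(-2 \right)}\right) \left(-52\right) - 36770} = \frac{\left(-24249 - 3433\right) \left(20231 - 16302\right) - 31780}{\left(33 + 4 \left(-2\right)^{2}\right) \left(-52\right) - 36770} = \frac{\left(-27682\right) 3929 - 31780}{\left(33 + 4 \cdot 4\right) \left(-52\right) - 36770} = \frac{-108762578 - 31780}{\left(33 + 16\right) \left(-52\right) - 36770} = - \frac{108794358}{49 \left(-52\right) - 36770} = - \frac{108794358}{-2548 - 36770} = - \frac{108794358}{-39318} = \left(-108794358\right) \left(- \frac{1}{39318}\right) = \frac{18132393}{6553}$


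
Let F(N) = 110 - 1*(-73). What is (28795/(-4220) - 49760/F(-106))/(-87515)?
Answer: 43051337/13516866780 ≈ 0.0031850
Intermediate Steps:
F(N) = 183 (F(N) = 110 + 73 = 183)
(28795/(-4220) - 49760/F(-106))/(-87515) = (28795/(-4220) - 49760/183)/(-87515) = (28795*(-1/4220) - 49760*1/183)*(-1/87515) = (-5759/844 - 49760/183)*(-1/87515) = -43051337/154452*(-1/87515) = 43051337/13516866780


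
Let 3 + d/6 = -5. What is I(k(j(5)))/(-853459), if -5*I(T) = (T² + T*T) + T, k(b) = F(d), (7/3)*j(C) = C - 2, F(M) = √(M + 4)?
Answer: -88/4267295 + 2*I*√11/4267295 ≈ -2.0622e-5 + 1.5544e-6*I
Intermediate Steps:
d = -48 (d = -18 + 6*(-5) = -18 - 30 = -48)
F(M) = √(4 + M)
j(C) = -6/7 + 3*C/7 (j(C) = 3*(C - 2)/7 = 3*(-2 + C)/7 = -6/7 + 3*C/7)
k(b) = 2*I*√11 (k(b) = √(4 - 48) = √(-44) = 2*I*√11)
I(T) = -2*T²/5 - T/5 (I(T) = -((T² + T*T) + T)/5 = -((T² + T²) + T)/5 = -(2*T² + T)/5 = -(T + 2*T²)/5 = -2*T²/5 - T/5)
I(k(j(5)))/(-853459) = -2*I*√11*(1 + 2*(2*I*√11))/5/(-853459) = -2*I*√11*(1 + 4*I*√11)/5*(-1/853459) = 2*I*√11*(1 + 4*I*√11)/4267295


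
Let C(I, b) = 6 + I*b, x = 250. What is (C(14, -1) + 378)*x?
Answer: 92500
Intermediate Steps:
(C(14, -1) + 378)*x = ((6 + 14*(-1)) + 378)*250 = ((6 - 14) + 378)*250 = (-8 + 378)*250 = 370*250 = 92500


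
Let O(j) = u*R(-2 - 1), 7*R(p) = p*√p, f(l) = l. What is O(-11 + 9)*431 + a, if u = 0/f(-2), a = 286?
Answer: 286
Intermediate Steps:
R(p) = p^(3/2)/7 (R(p) = (p*√p)/7 = p^(3/2)/7)
u = 0 (u = 0/(-2) = 0*(-½) = 0)
O(j) = 0 (O(j) = 0*((-2 - 1)^(3/2)/7) = 0*((-3)^(3/2)/7) = 0*((-3*I*√3)/7) = 0*(-3*I*√3/7) = 0)
O(-11 + 9)*431 + a = 0*431 + 286 = 0 + 286 = 286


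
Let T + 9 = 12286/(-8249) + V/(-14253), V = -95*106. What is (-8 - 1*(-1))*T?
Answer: 8051413307/117572997 ≈ 68.480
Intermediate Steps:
V = -10070
T = -1150201901/117572997 (T = -9 + (12286/(-8249) - 10070/(-14253)) = -9 + (12286*(-1/8249) - 10070*(-1/14253)) = -9 + (-12286/8249 + 10070/14253) = -9 - 92044928/117572997 = -1150201901/117572997 ≈ -9.7829)
(-8 - 1*(-1))*T = (-8 - 1*(-1))*(-1150201901/117572997) = (-8 + 1)*(-1150201901/117572997) = -7*(-1150201901/117572997) = 8051413307/117572997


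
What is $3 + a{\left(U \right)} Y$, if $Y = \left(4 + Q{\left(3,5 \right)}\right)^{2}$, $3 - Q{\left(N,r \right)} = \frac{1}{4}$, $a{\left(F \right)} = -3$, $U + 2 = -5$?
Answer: $- \frac{2139}{16} \approx -133.69$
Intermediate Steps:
$U = -7$ ($U = -2 - 5 = -7$)
$Q{\left(N,r \right)} = \frac{11}{4}$ ($Q{\left(N,r \right)} = 3 - \frac{1}{4} = \frac{11}{4}$)
$Y = \frac{729}{16}$ ($Y = \left(4 + \frac{11}{4}\right)^{2} = \left(\frac{27}{4}\right)^{2} = \frac{729}{16} \approx 45.563$)
$3 + a{\left(U \right)} Y = 3 - \frac{2187}{16} = - \frac{2139}{16}$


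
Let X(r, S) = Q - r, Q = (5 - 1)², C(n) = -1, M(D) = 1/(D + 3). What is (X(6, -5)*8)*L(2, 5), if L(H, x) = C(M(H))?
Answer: -80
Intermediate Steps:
M(D) = 1/(3 + D)
Q = 16 (Q = 4² = 16)
X(r, S) = 16 - r
L(H, x) = -1
(X(6, -5)*8)*L(2, 5) = ((16 - 1*6)*8)*(-1) = ((16 - 6)*8)*(-1) = (10*8)*(-1) = 80*(-1) = -80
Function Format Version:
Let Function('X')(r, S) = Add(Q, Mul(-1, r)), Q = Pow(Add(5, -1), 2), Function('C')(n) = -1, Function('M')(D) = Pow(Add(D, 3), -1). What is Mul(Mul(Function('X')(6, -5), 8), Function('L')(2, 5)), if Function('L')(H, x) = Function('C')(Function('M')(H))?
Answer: -80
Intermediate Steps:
Function('M')(D) = Pow(Add(3, D), -1)
Q = 16 (Q = Pow(4, 2) = 16)
Function('X')(r, S) = Add(16, Mul(-1, r))
Function('L')(H, x) = -1
Mul(Mul(Function('X')(6, -5), 8), Function('L')(2, 5)) = Mul(Mul(Add(16, Mul(-1, 6)), 8), -1) = Mul(Mul(Add(16, -6), 8), -1) = Mul(Mul(10, 8), -1) = Mul(80, -1) = -80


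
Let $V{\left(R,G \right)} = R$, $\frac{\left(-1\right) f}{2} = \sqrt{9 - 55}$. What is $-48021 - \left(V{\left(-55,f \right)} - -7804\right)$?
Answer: $-55770$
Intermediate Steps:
$f = - 2 i \sqrt{46}$ ($f = - 2 \sqrt{9 - 55} = - 2 \sqrt{-46} = - 2 i \sqrt{46} \approx - 13.565 i$)
$-48021 - \left(V{\left(-55,f \right)} - -7804\right) = -48021 - \left(-55 - -7804\right) = -48021 - \left(-55 + 7804\right) = -48021 - 7749 = -55770$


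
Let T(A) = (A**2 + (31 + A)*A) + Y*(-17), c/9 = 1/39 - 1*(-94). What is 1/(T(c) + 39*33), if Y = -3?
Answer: 169/246703527 ≈ 6.8503e-7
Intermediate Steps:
c = 11001/13 (c = 9*(1/39 - 1*(-94)) = 9*(1/39 + 94) = 9*(3667/39) = 11001/13 ≈ 846.23)
T(A) = 51 + A**2 + A*(31 + A) (T(A) = (A**2 + (31 + A)*A) - 3*(-17) = (A**2 + A*(31 + A)) + 51 = 51 + A**2 + A*(31 + A))
1/(T(c) + 39*33) = 1/((51 + 2*(11001/13)**2 + 31*(11001/13)) + 39*33) = 1/((51 + 2*(121022001/169) + 341031/13) + 1287) = 1/((51 + 242044002/169 + 341031/13) + 1287) = 1/(246486024/169 + 1287) = 1/(246703527/169) = 169/246703527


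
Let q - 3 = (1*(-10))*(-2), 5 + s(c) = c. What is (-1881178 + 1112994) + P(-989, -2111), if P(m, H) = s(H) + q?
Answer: -770277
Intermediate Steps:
s(c) = -5 + c
q = 23 (q = 3 + (1*(-10))*(-2) = 3 - 10*(-2) = 3 + 20 = 23)
P(m, H) = 18 + H (P(m, H) = (-5 + H) + 23 = 18 + H)
(-1881178 + 1112994) + P(-989, -2111) = (-1881178 + 1112994) + (18 - 2111) = -768184 - 2093 = -770277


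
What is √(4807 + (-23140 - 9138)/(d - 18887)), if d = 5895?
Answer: 3*√1409379874/1624 ≈ 69.350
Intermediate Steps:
√(4807 + (-23140 - 9138)/(d - 18887)) = √(4807 + (-23140 - 9138)/(5895 - 18887)) = √(4807 - 32278/(-12992)) = √(4807 - 32278*(-1/12992)) = √(4807 + 16139/6496) = √(31242411/6496) = 3*√1409379874/1624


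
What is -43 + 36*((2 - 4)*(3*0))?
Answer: -43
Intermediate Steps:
-43 + 36*((2 - 4)*(3*0)) = -43 + 36*(-2*0) = -43 + 36*0 = -43 + 0 = -43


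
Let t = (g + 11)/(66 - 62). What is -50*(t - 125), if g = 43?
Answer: 5575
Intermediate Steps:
t = 27/2 (t = (43 + 11)/(66 - 62) = 54/4 = 54*(¼) = 27/2 ≈ 13.500)
-50*(t - 125) = -50*(27/2 - 125) = -50*(-223/2) = 5575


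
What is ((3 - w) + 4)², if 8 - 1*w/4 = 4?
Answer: 81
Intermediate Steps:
w = 16 (w = 32 - 4*4 = 32 - 16 = 16)
((3 - w) + 4)² = ((3 - 1*16) + 4)² = ((3 - 16) + 4)² = (-13 + 4)² = (-9)² = 81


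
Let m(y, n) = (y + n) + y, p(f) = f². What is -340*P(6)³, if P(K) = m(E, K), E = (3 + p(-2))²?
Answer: -382453760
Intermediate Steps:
E = 49 (E = (3 + (-2)²)² = (3 + 4)² = 7² = 49)
m(y, n) = n + 2*y (m(y, n) = (n + y) + y = n + 2*y)
P(K) = 98 + K (P(K) = K + 2*49 = K + 98 = 98 + K)
-340*P(6)³ = -340*(98 + 6)³ = -340*104³ = -340*1124864 = -382453760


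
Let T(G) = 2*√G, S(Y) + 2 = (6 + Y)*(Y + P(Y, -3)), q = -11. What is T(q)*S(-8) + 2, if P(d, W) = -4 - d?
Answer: 2 + 12*I*√11 ≈ 2.0 + 39.799*I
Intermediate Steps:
S(Y) = -26 - 4*Y (S(Y) = -2 + (6 + Y)*(Y + (-4 - Y)) = -2 + (6 + Y)*(-4) = -2 + (-24 - 4*Y) = -26 - 4*Y)
T(q)*S(-8) + 2 = (2*√(-11))*(-26 - 4*(-8)) + 2 = (2*(I*√11))*(-26 + 32) + 2 = (2*I*√11)*6 + 2 = 12*I*√11 + 2 = 2 + 12*I*√11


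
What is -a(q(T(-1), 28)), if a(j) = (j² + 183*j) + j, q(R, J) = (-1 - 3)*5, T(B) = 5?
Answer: 3280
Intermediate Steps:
q(R, J) = -20 (q(R, J) = -4*5 = -20)
a(j) = j² + 184*j
-a(q(T(-1), 28)) = -(-20)*(184 - 20) = -(-20)*164 = -1*(-3280) = 3280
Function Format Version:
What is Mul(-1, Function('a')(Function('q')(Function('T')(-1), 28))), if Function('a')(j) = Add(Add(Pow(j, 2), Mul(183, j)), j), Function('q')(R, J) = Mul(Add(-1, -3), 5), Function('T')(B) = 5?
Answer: 3280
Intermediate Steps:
Function('q')(R, J) = -20 (Function('q')(R, J) = Mul(-4, 5) = -20)
Function('a')(j) = Add(Pow(j, 2), Mul(184, j))
Mul(-1, Function('a')(Function('q')(Function('T')(-1), 28))) = Mul(-1, Mul(-20, Add(184, -20))) = Mul(-1, Mul(-20, 164)) = Mul(-1, -3280) = 3280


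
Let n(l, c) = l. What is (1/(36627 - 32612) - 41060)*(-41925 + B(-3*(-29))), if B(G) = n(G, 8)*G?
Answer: 5663789266044/4015 ≈ 1.4107e+9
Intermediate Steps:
B(G) = G² (B(G) = G*G = G²)
(1/(36627 - 32612) - 41060)*(-41925 + B(-3*(-29))) = (1/(36627 - 32612) - 41060)*(-41925 + (-3*(-29))²) = (1/4015 - 41060)*(-41925 + 87²) = (1/4015 - 41060)*(-41925 + 7569) = -164855899/4015*(-34356) = 5663789266044/4015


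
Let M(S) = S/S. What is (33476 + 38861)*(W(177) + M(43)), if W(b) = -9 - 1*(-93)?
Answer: 6148645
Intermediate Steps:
M(S) = 1
W(b) = 84 (W(b) = -9 + 93 = 84)
(33476 + 38861)*(W(177) + M(43)) = (33476 + 38861)*(84 + 1) = 72337*85 = 6148645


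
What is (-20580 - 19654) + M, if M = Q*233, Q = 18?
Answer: -36040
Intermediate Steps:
M = 4194 (M = 18*233 = 4194)
(-20580 - 19654) + M = (-20580 - 19654) + 4194 = -40234 + 4194 = -36040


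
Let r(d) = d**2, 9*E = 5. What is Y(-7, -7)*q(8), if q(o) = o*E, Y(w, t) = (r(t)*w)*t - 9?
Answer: 95680/9 ≈ 10631.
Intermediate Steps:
E = 5/9 (E = (1/9)*5 = 5/9 ≈ 0.55556)
Y(w, t) = -9 + w*t**3 (Y(w, t) = (t**2*w)*t - 9 = (w*t**2)*t - 9 = w*t**3 - 9 = -9 + w*t**3)
q(o) = 5*o/9 (q(o) = o*(5/9) = 5*o/9)
Y(-7, -7)*q(8) = (-9 - 7*(-7)**3)*((5/9)*8) = (-9 - 7*(-343))*(40/9) = (-9 + 2401)*(40/9) = 2392*(40/9) = 95680/9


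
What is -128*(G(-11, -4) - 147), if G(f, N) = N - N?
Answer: 18816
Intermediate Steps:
G(f, N) = 0
-128*(G(-11, -4) - 147) = -128*(0 - 147) = -128*(-147) = 18816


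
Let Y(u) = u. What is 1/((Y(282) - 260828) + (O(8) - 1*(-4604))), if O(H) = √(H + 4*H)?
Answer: -127971/32753153662 - √10/32753153662 ≈ -3.9072e-6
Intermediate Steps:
O(H) = √5*√H (O(H) = √(5*H) = √5*√H)
1/((Y(282) - 260828) + (O(8) - 1*(-4604))) = 1/((282 - 260828) + (√5*√8 - 1*(-4604))) = 1/(-260546 + (√5*(2*√2) + 4604)) = 1/(-260546 + (2*√10 + 4604)) = 1/(-260546 + (4604 + 2*√10)) = 1/(-255942 + 2*√10)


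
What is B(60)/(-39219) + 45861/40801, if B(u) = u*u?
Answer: 550579653/533391473 ≈ 1.0322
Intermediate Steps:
B(u) = u²
B(60)/(-39219) + 45861/40801 = 60²/(-39219) + 45861/40801 = 3600*(-1/39219) + 45861*(1/40801) = -1200/13073 + 45861/40801 = 550579653/533391473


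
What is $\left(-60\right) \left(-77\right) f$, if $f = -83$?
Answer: $-383460$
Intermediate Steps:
$\left(-60\right) \left(-77\right) f = \left(-60\right) \left(-77\right) \left(-83\right) = 4620 \left(-83\right) = -383460$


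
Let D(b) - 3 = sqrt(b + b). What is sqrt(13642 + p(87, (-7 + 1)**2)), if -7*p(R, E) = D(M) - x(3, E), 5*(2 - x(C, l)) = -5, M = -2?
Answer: sqrt(668458 - 14*I)/7 ≈ 116.8 - 0.0012231*I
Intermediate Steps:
x(C, l) = 3 (x(C, l) = 2 - 1/5*(-5) = 2 + 1 = 3)
D(b) = 3 + sqrt(2)*sqrt(b) (D(b) = 3 + sqrt(b + b) = 3 + sqrt(2*b) = 3 + sqrt(2)*sqrt(b))
p(R, E) = -2*I/7 (p(R, E) = -((3 + sqrt(2)*sqrt(-2)) - 1*3)/7 = -((3 + sqrt(2)*(I*sqrt(2))) - 3)/7 = -((3 + 2*I) - 3)/7 = -2*I/7)
sqrt(13642 + p(87, (-7 + 1)**2)) = sqrt(13642 - 2*I/7)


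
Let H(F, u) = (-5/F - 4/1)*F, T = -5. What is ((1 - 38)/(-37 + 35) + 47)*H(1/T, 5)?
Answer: -2751/10 ≈ -275.10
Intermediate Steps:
H(F, u) = F*(-4 - 5/F) (H(F, u) = (-5/F - 4*1)*F = (-5/F - 4)*F = (-4 - 5/F)*F = F*(-4 - 5/F))
((1 - 38)/(-37 + 35) + 47)*H(1/T, 5) = ((1 - 38)/(-37 + 35) + 47)*(-5 - 4/(-5)) = (-37/(-2) + 47)*(-5 - 4*(-1/5)) = (-37*(-1/2) + 47)*(-5 + 4/5) = (37/2 + 47)*(-21/5) = (131/2)*(-21/5) = -2751/10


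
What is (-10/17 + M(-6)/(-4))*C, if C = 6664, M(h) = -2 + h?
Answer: 9408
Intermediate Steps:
(-10/17 + M(-6)/(-4))*C = (-10/17 + (-2 - 6)/(-4))*6664 = (-10*1/17 - 8*(-¼))*6664 = (-10/17 + 2)*6664 = (24/17)*6664 = 9408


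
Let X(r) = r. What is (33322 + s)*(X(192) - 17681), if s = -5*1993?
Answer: -408490573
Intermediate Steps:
s = -9965
(33322 + s)*(X(192) - 17681) = (33322 - 9965)*(192 - 17681) = 23357*(-17489) = -408490573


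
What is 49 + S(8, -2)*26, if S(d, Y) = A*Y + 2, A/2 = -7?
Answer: 829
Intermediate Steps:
A = -14 (A = 2*(-7) = -14)
S(d, Y) = 2 - 14*Y (S(d, Y) = -14*Y + 2 = 2 - 14*Y)
49 + S(8, -2)*26 = 49 + (2 - 14*(-2))*26 = 49 + (2 + 28)*26 = 49 + 30*26 = 49 + 780 = 829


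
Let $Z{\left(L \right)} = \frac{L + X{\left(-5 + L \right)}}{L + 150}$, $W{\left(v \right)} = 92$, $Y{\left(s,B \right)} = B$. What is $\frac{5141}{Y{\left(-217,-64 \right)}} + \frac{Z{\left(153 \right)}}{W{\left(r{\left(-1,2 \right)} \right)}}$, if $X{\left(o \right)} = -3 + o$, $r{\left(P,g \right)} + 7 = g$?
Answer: $- \frac{35822861}{446016} \approx -80.317$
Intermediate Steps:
$r{\left(P,g \right)} = -7 + g$
$Z{\left(L \right)} = \frac{-8 + 2 L}{150 + L}$ ($Z{\left(L \right)} = \frac{L + \left(-3 + \left(-5 + L\right)\right)}{L + 150} = \frac{L + \left(-8 + L\right)}{150 + L} = \frac{-8 + 2 L}{150 + L}$)
$\frac{5141}{Y{\left(-217,-64 \right)}} + \frac{Z{\left(153 \right)}}{W{\left(r{\left(-1,2 \right)} \right)}} = \frac{5141}{-64} + \frac{2 \frac{1}{150 + 153} \left(-4 + 153\right)}{92} = 5141 \left(- \frac{1}{64}\right) + 2 \cdot \frac{1}{303} \cdot 149 \cdot \frac{1}{92} = - \frac{5141}{64} + 2 \cdot \frac{1}{303} \cdot 149 \cdot \frac{1}{92} = - \frac{5141}{64} + \frac{298}{303} \cdot \frac{1}{92} = - \frac{5141}{64} + \frac{149}{13938} = - \frac{35822861}{446016}$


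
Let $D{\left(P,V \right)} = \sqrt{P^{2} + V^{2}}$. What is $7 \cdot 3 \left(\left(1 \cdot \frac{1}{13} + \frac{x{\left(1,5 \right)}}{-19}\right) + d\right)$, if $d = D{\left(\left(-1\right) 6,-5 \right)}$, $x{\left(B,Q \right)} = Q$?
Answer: $- \frac{966}{247} + 21 \sqrt{61} \approx 160.1$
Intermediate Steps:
$d = \sqrt{61}$ ($d = \sqrt{\left(\left(-1\right) 6\right)^{2} + \left(-5\right)^{2}} = \sqrt{\left(-6\right)^{2} + 25} = \sqrt{36 + 25} = \sqrt{61} \approx 7.8102$)
$7 \cdot 3 \left(\left(1 \cdot \frac{1}{13} + \frac{x{\left(1,5 \right)}}{-19}\right) + d\right) = 7 \cdot 3 \left(\left(1 \cdot \frac{1}{13} + \frac{5}{-19}\right) + \sqrt{61}\right) = 21 \left(\left(1 \cdot \frac{1}{13} + 5 \left(- \frac{1}{19}\right)\right) + \sqrt{61}\right) = 21 \left(\left(\frac{1}{13} - \frac{5}{19}\right) + \sqrt{61}\right) = 21 \left(- \frac{46}{247} + \sqrt{61}\right) = - \frac{966}{247} + 21 \sqrt{61}$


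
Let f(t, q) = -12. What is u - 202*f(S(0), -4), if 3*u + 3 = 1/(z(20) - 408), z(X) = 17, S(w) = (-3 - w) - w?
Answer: 2842178/1173 ≈ 2423.0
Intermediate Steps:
S(w) = -3 - 2*w
u = -1174/1173 (u = -1 + 1/(3*(17 - 408)) = -1 + (⅓)/(-391) = -1 + (⅓)*(-1/391) = -1 - 1/1173 = -1174/1173 ≈ -1.0009)
u - 202*f(S(0), -4) = -1174/1173 - 202*(-12) = -1174/1173 + 2424 = 2842178/1173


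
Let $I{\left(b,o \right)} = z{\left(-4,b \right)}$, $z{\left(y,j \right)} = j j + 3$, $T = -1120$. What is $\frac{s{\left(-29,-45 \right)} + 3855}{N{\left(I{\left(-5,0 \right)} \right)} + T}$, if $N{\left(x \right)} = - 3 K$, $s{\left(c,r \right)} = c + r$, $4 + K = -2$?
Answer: $- \frac{199}{58} \approx -3.431$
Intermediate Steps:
$K = -6$ ($K = -4 - 2 = -6$)
$z{\left(y,j \right)} = 3 + j^{2}$ ($z{\left(y,j \right)} = j^{2} + 3 = 3 + j^{2}$)
$I{\left(b,o \right)} = 3 + b^{2}$
$N{\left(x \right)} = 18$ ($N{\left(x \right)} = \left(-3\right) \left(-6\right) = 18$)
$\frac{s{\left(-29,-45 \right)} + 3855}{N{\left(I{\left(-5,0 \right)} \right)} + T} = \frac{\left(-29 - 45\right) + 3855}{18 - 1120} = \frac{-74 + 3855}{-1102} = 3781 \left(- \frac{1}{1102}\right) = - \frac{199}{58}$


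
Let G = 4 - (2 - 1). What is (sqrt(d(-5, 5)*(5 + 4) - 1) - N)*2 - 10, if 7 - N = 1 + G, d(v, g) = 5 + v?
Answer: -16 + 2*I ≈ -16.0 + 2.0*I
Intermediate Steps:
G = 3 (G = 4 - 1*1 = 4 - 1 = 3)
N = 3 (N = 7 - (1 + 3) = 7 - 1*4 = 7 - 4 = 3)
(sqrt(d(-5, 5)*(5 + 4) - 1) - N)*2 - 10 = (sqrt((5 - 5)*(5 + 4) - 1) - 1*3)*2 - 10 = (sqrt(0*9 - 1) - 3)*2 - 10 = (sqrt(0 - 1) - 3)*2 - 10 = (sqrt(-1) - 3)*2 - 10 = (I - 3)*2 - 10 = (-3 + I)*2 - 10 = (-6 + 2*I) - 10 = -16 + 2*I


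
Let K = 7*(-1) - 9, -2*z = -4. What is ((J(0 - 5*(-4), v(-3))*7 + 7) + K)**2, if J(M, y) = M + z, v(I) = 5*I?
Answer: 21025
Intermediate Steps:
z = 2 (z = -1/2*(-4) = 2)
J(M, y) = 2 + M (J(M, y) = M + 2 = 2 + M)
K = -16 (K = -7 - 9 = -16)
((J(0 - 5*(-4), v(-3))*7 + 7) + K)**2 = (((2 + (0 - 5*(-4)))*7 + 7) - 16)**2 = (((2 + (0 + 20))*7 + 7) - 16)**2 = (((2 + 20)*7 + 7) - 16)**2 = ((22*7 + 7) - 16)**2 = ((154 + 7) - 16)**2 = (161 - 16)**2 = 145**2 = 21025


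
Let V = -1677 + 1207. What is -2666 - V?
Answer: -2196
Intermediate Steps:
V = -470
-2666 - V = -2666 - 1*(-470) = -2666 + 470 = -2196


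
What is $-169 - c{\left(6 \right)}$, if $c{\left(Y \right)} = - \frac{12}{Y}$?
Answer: $-167$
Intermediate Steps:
$-169 - c{\left(6 \right)} = -169 - - \frac{12}{6} = -169 - \left(-12\right) \frac{1}{6} = -169 - -2 = -169 + 2 = -167$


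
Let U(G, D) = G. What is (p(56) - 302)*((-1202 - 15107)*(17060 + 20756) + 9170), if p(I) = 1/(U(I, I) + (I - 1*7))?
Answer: 19555954163566/105 ≈ 1.8625e+11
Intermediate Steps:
p(I) = 1/(-7 + 2*I) (p(I) = 1/(I + (I - 1*7)) = 1/(I + (I - 7)) = 1/(I + (-7 + I)) = 1/(-7 + 2*I))
(p(56) - 302)*((-1202 - 15107)*(17060 + 20756) + 9170) = (1/(-7 + 2*56) - 302)*((-1202 - 15107)*(17060 + 20756) + 9170) = (1/(-7 + 112) - 302)*(-16309*37816 + 9170) = (1/105 - 302)*(-616741144 + 9170) = (1/105 - 302)*(-616731974) = -31709/105*(-616731974) = 19555954163566/105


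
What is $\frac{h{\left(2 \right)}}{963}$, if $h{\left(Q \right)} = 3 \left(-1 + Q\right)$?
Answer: $\frac{1}{321} \approx 0.0031153$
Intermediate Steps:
$h{\left(Q \right)} = -3 + 3 Q$
$\frac{h{\left(2 \right)}}{963} = \frac{-3 + 3 \cdot 2}{963} = \left(-3 + 6\right) \frac{1}{963} = 3 \cdot \frac{1}{963} = \frac{1}{321}$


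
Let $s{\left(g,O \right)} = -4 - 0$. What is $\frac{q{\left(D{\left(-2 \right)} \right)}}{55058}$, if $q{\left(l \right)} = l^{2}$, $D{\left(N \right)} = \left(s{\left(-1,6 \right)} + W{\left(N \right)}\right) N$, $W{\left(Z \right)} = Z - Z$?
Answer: $\frac{32}{27529} \approx 0.0011624$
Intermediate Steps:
$W{\left(Z \right)} = 0$
$s{\left(g,O \right)} = -4$ ($s{\left(g,O \right)} = -4 + 0 = -4$)
$D{\left(N \right)} = - 4 N$ ($D{\left(N \right)} = \left(-4 + 0\right) N = - 4 N$)
$\frac{q{\left(D{\left(-2 \right)} \right)}}{55058} = \frac{\left(\left(-4\right) \left(-2\right)\right)^{2}}{55058} = 8^{2} \cdot \frac{1}{55058} = 64 \cdot \frac{1}{55058} = \frac{32}{27529}$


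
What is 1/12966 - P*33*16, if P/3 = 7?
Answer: -143767007/12966 ≈ -11088.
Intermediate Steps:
P = 21 (P = 3*7 = 21)
1/12966 - P*33*16 = 1/12966 - 21*33*16 = 1/12966 - 693*16 = 1/12966 - 1*11088 = 1/12966 - 11088 = -143767007/12966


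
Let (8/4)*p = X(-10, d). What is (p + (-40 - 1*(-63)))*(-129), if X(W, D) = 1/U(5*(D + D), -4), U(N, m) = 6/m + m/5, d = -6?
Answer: -67596/23 ≈ -2939.0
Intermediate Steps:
U(N, m) = 6/m + m/5 (U(N, m) = 6/m + m*(1/5) = 6/m + m/5)
X(W, D) = -10/23 (X(W, D) = 1/(6/(-4) + (1/5)*(-4)) = 1/(6*(-1/4) - 4/5) = 1/(-3/2 - 4/5) = 1/(-23/10) = -10/23)
p = -5/23 (p = (1/2)*(-10/23) = -5/23 ≈ -0.21739)
(p + (-40 - 1*(-63)))*(-129) = (-5/23 + (-40 - 1*(-63)))*(-129) = (-5/23 + (-40 + 63))*(-129) = (-5/23 + 23)*(-129) = (524/23)*(-129) = -67596/23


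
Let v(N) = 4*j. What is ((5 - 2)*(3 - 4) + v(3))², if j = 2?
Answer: 25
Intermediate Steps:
v(N) = 8 (v(N) = 4*2 = 8)
((5 - 2)*(3 - 4) + v(3))² = ((5 - 2)*(3 - 4) + 8)² = (3*(-1) + 8)² = (-3 + 8)² = 5² = 25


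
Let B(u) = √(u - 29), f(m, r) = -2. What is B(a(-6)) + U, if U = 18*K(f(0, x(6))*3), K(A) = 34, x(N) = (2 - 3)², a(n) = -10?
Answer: 612 + I*√39 ≈ 612.0 + 6.245*I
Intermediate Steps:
x(N) = 1 (x(N) = (-1)² = 1)
B(u) = √(-29 + u)
U = 612 (U = 18*34 = 612)
B(a(-6)) + U = √(-29 - 10) + 612 = √(-39) + 612 = I*√39 + 612 = 612 + I*√39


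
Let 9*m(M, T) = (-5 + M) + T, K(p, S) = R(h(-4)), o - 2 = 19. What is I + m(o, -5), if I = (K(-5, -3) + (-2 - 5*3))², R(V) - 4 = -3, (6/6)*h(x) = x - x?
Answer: 2315/9 ≈ 257.22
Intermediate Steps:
h(x) = 0 (h(x) = x - x = 0)
R(V) = 1 (R(V) = 4 - 3 = 1)
o = 21 (o = 2 + 19 = 21)
K(p, S) = 1
m(M, T) = -5/9 + M/9 + T/9 (m(M, T) = ((-5 + M) + T)/9 = (-5 + M + T)/9 = -5/9 + M/9 + T/9)
I = 256 (I = (1 + (-2 - 5*3))² = (1 + (-2 - 15))² = (1 - 17)² = (-16)² = 256)
I + m(o, -5) = 256 + (-5/9 + (⅑)*21 + (⅑)*(-5)) = 256 + (-5/9 + 7/3 - 5/9) = 256 + 11/9 = 2315/9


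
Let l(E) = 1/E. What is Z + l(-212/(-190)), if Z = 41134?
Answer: 4360299/106 ≈ 41135.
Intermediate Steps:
Z + l(-212/(-190)) = 41134 + 1/(-212/(-190)) = 41134 + 1/(-212*(-1/190)) = 41134 + 1/(106/95) = 41134 + 95/106 = 4360299/106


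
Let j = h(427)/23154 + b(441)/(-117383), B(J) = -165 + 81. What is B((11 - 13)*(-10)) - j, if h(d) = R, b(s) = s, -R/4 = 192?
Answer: -5433382415/64711571 ≈ -83.963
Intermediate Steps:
R = -768 (R = -4*192 = -768)
h(d) = -768
B(J) = -84
j = -2389549/64711571 (j = -768/23154 + 441/(-117383) = -768*1/23154 + 441*(-1/117383) = -128/3859 - 63/16769 = -2389549/64711571 ≈ -0.036926)
B((11 - 13)*(-10)) - j = -84 - 1*(-2389549/64711571) = -84 + 2389549/64711571 = -5433382415/64711571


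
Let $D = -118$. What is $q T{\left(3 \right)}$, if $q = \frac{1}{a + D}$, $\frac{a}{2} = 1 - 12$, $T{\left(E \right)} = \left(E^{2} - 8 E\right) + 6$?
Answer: $\frac{9}{140} \approx 0.064286$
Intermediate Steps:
$T{\left(E \right)} = 6 + E^{2} - 8 E$
$a = -22$ ($a = 2 \left(1 - 12\right) = 2 \left(-11\right) = -22$)
$q = - \frac{1}{140}$ ($q = \frac{1}{-22 - 118} = \frac{1}{-140} = - \frac{1}{140} \approx -0.0071429$)
$q T{\left(3 \right)} = - \frac{6 + 3^{2} - 24}{140} = - \frac{6 + 9 - 24}{140} = \left(- \frac{1}{140}\right) \left(-9\right) = \frac{9}{140}$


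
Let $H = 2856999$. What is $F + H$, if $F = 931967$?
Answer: $3788966$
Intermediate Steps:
$F + H = 931967 + 2856999 = 3788966$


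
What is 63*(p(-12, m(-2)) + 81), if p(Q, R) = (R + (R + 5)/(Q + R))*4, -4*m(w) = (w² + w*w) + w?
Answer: 13979/3 ≈ 4659.7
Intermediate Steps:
m(w) = -w²/2 - w/4 (m(w) = -((w² + w*w) + w)/4 = -((w² + w²) + w)/4 = -(2*w² + w)/4 = -(w + 2*w²)/4 = -w²/2 - w/4)
p(Q, R) = 4*R + 4*(5 + R)/(Q + R) (p(Q, R) = (R + (5 + R)/(Q + R))*4 = 4*R + 4*(5 + R)/(Q + R))
63*(p(-12, m(-2)) + 81) = 63*(4*(5 - ¼*(-2)*(1 + 2*(-2)) + (-¼*(-2)*(1 + 2*(-2)))² - (-3)*(-2)*(1 + 2*(-2)))/(-12 - ¼*(-2)*(1 + 2*(-2))) + 81) = 63*(4*(5 - ¼*(-2)*(1 - 4) + (-¼*(-2)*(1 - 4))² - (-3)*(-2)*(1 - 4))/(-12 - ¼*(-2)*(1 - 4)) + 81) = 63*(4*(5 - ¼*(-2)*(-3) + (-¼*(-2)*(-3))² - (-3)*(-2)*(-3))/(-12 - ¼*(-2)*(-3)) + 81) = 63*(4*(5 - 3/2 + (-3/2)² - 12*(-3/2))/(-12 - 3/2) + 81) = 63*(4*(5 - 3/2 + 9/4 + 18)/(-27/2) + 81) = 63*(4*(-2/27)*(95/4) + 81) = 63*(-190/27 + 81) = 63*(1997/27) = 13979/3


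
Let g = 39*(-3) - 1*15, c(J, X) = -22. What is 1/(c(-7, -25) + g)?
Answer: -1/154 ≈ -0.0064935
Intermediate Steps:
g = -132 (g = -117 - 15 = -132)
1/(c(-7, -25) + g) = 1/(-22 - 132) = 1/(-154) = -1/154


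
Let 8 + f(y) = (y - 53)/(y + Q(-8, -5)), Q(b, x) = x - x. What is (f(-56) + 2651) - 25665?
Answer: -1289123/56 ≈ -23020.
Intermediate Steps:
Q(b, x) = 0
f(y) = -8 + (-53 + y)/y (f(y) = -8 + (y - 53)/(y + 0) = -8 + (-53 + y)/y)
(f(-56) + 2651) - 25665 = ((-7 - 53/(-56)) + 2651) - 25665 = ((-7 - 53*(-1/56)) + 2651) - 25665 = ((-7 + 53/56) + 2651) - 25665 = (-339/56 + 2651) - 25665 = 148117/56 - 25665 = -1289123/56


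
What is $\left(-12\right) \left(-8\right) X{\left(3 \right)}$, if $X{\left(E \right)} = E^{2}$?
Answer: $864$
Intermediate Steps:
$\left(-12\right) \left(-8\right) X{\left(3 \right)} = \left(-12\right) \left(-8\right) 3^{2} = 96 \cdot 9 = 864$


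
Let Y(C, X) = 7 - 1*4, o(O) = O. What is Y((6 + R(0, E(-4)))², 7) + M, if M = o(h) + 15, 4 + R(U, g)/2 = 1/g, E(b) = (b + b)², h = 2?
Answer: 20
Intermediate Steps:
E(b) = 4*b² (E(b) = (2*b)² = 4*b²)
R(U, g) = -8 + 2/g
M = 17 (M = 2 + 15 = 17)
Y(C, X) = 3 (Y(C, X) = 7 - 4 = 3)
Y((6 + R(0, E(-4)))², 7) + M = 3 + 17 = 20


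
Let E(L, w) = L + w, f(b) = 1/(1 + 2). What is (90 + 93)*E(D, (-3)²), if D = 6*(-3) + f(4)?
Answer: -1586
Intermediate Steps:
f(b) = ⅓ (f(b) = 1/3 = ⅓)
D = -53/3 (D = 6*(-3) + ⅓ = -18 + ⅓ = -53/3 ≈ -17.667)
(90 + 93)*E(D, (-3)²) = (90 + 93)*(-53/3 + (-3)²) = 183*(-53/3 + 9) = 183*(-26/3) = -1586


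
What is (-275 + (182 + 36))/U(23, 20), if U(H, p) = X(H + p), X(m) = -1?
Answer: 57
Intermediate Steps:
U(H, p) = -1
(-275 + (182 + 36))/U(23, 20) = (-275 + (182 + 36))/(-1) = (-275 + 218)*(-1) = -57*(-1) = 57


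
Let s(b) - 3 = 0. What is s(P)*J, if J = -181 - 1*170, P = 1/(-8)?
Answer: -1053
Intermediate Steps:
P = -⅛ ≈ -0.12500
s(b) = 3 (s(b) = 3 + 0 = 3)
J = -351 (J = -181 - 170 = -351)
s(P)*J = 3*(-351) = -1053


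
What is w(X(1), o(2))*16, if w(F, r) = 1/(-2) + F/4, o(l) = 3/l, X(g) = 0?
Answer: -8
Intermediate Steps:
w(F, r) = -½ + F/4 (w(F, r) = 1*(-½) + F*(¼) = -½ + F/4)
w(X(1), o(2))*16 = (-½ + (¼)*0)*16 = (-½ + 0)*16 = -½*16 = -8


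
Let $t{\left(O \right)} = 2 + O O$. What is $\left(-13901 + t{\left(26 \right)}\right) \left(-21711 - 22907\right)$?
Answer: $589983814$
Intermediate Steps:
$t{\left(O \right)} = 2 + O^{2}$
$\left(-13901 + t{\left(26 \right)}\right) \left(-21711 - 22907\right) = \left(-13901 + \left(2 + 26^{2}\right)\right) \left(-21711 - 22907\right) = \left(-13901 + \left(2 + 676\right)\right) \left(-44618\right) = \left(-13901 + 678\right) \left(-44618\right) = \left(-13223\right) \left(-44618\right) = 589983814$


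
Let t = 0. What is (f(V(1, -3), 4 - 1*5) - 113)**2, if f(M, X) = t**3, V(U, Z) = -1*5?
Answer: 12769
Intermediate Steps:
V(U, Z) = -5
f(M, X) = 0 (f(M, X) = 0**3 = 0)
(f(V(1, -3), 4 - 1*5) - 113)**2 = (0 - 113)**2 = (-113)**2 = 12769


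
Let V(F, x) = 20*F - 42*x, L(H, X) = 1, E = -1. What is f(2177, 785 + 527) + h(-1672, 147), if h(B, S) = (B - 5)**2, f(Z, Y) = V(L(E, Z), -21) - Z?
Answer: 2811054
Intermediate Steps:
V(F, x) = -42*x + 20*F
f(Z, Y) = 902 - Z (f(Z, Y) = (-42*(-21) + 20*1) - Z = (882 + 20) - Z = 902 - Z)
h(B, S) = (-5 + B)**2
f(2177, 785 + 527) + h(-1672, 147) = (902 - 1*2177) + (-5 - 1672)**2 = (902 - 2177) + (-1677)**2 = -1275 + 2812329 = 2811054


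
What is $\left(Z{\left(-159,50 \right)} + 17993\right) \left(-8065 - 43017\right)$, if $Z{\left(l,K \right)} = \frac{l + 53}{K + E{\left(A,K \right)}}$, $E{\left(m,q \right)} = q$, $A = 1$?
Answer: $- \frac{22976606977}{25} \approx -9.1906 \cdot 10^{8}$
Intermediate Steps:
$Z{\left(l,K \right)} = \frac{53 + l}{2 K}$ ($Z{\left(l,K \right)} = \frac{l + 53}{K + K} = \frac{53 + l}{2 K}$)
$\left(Z{\left(-159,50 \right)} + 17993\right) \left(-8065 - 43017\right) = \left(\frac{53 - 159}{2 \cdot 50} + 17993\right) \left(-8065 - 43017\right) = \left(\frac{1}{2} \cdot \frac{1}{50} \left(-106\right) + 17993\right) \left(-51082\right) = \left(- \frac{53}{50} + 17993\right) \left(-51082\right) = \frac{899597}{50} \left(-51082\right) = - \frac{22976606977}{25}$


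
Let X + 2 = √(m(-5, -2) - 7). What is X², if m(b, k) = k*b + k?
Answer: 1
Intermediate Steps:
m(b, k) = k + b*k (m(b, k) = b*k + k = k + b*k)
X = -1 (X = -2 + √(-2*(1 - 5) - 7) = -2 + √(-2*(-4) - 7) = -2 + √(8 - 7) = -2 + √1 = -2 + 1 = -1)
X² = (-1)² = 1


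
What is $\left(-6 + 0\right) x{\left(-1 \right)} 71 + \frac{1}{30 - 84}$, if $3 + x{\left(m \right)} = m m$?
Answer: $\frac{46007}{54} \approx 851.98$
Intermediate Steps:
$x{\left(m \right)} = -3 + m^{2}$ ($x{\left(m \right)} = -3 + m m = -3 + m^{2}$)
$\left(-6 + 0\right) x{\left(-1 \right)} 71 + \frac{1}{30 - 84} = \left(-6 + 0\right) \left(-3 + \left(-1\right)^{2}\right) 71 + \frac{1}{30 - 84} = - 6 \left(-3 + 1\right) 71 + \frac{1}{-54} = \left(-6\right) \left(-2\right) 71 - \frac{1}{54} = 12 \cdot 71 - \frac{1}{54} = 852 - \frac{1}{54} = \frac{46007}{54}$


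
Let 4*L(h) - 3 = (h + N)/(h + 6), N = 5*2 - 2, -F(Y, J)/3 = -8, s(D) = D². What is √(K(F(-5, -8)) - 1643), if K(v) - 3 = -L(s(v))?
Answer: 5*I*√22233855/582 ≈ 40.509*I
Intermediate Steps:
F(Y, J) = 24 (F(Y, J) = -3*(-8) = 24)
N = 8 (N = 10 - 2 = 8)
L(h) = ¾ + (8 + h)/(4*(6 + h)) (L(h) = ¾ + ((h + 8)/(h + 6))/4 = ¾ + ((8 + h)/(6 + h))/4 = ¾ + (8 + h)/(4*(6 + h)))
K(v) = 3 - (13/2 + v²)/(6 + v²)
√(K(F(-5, -8)) - 1643) = √((23 + 4*24²)/(2*(6 + 24²)) - 1643) = √((23 + 4*576)/(2*(6 + 576)) - 1643) = √((½)*(23 + 2304)/582 - 1643) = √((½)*(1/582)*2327 - 1643) = √(2327/1164 - 1643) = √(-1910125/1164) = 5*I*√22233855/582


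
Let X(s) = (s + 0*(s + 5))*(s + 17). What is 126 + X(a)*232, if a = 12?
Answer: 80862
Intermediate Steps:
X(s) = s*(17 + s) (X(s) = (s + 0*(5 + s))*(17 + s) = (s + 0)*(17 + s) = s*(17 + s))
126 + X(a)*232 = 126 + (12*(17 + 12))*232 = 126 + (12*29)*232 = 126 + 348*232 = 126 + 80736 = 80862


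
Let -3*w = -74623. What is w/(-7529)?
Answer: -74623/22587 ≈ -3.3038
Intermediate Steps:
w = 74623/3 (w = -⅓*(-74623) = 74623/3 ≈ 24874.)
w/(-7529) = (74623/3)/(-7529) = (74623/3)*(-1/7529) = -74623/22587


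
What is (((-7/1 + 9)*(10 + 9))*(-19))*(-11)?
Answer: 7942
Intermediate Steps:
(((-7/1 + 9)*(10 + 9))*(-19))*(-11) = (((-7*1 + 9)*19)*(-19))*(-11) = (((-7 + 9)*19)*(-19))*(-11) = ((2*19)*(-19))*(-11) = (38*(-19))*(-11) = -722*(-11) = 7942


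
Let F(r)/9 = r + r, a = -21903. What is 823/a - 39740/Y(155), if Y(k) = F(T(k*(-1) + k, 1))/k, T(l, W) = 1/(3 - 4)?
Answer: 22485982381/65709 ≈ 3.4221e+5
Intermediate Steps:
T(l, W) = -1 (T(l, W) = 1/(-1) = -1)
F(r) = 18*r (F(r) = 9*(r + r) = 9*(2*r) = 18*r)
Y(k) = -18/k (Y(k) = (18*(-1))/k = -18/k)
823/a - 39740/Y(155) = 823/(-21903) - 39740/((-18/155)) = 823*(-1/21903) - 39740/((-18*1/155)) = -823/21903 - 39740/(-18/155) = -823/21903 - 39740*(-155/18) = -823/21903 + 3079850/9 = 22485982381/65709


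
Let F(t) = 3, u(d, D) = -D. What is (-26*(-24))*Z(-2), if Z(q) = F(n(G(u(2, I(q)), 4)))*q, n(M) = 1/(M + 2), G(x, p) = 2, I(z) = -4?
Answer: -3744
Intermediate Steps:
n(M) = 1/(2 + M)
Z(q) = 3*q
(-26*(-24))*Z(-2) = (-26*(-24))*(3*(-2)) = 624*(-6) = -3744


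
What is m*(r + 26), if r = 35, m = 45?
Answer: 2745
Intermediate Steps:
m*(r + 26) = 45*(35 + 26) = 45*61 = 2745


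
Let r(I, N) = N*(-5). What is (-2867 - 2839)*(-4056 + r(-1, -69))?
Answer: 21174966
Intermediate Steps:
r(I, N) = -5*N
(-2867 - 2839)*(-4056 + r(-1, -69)) = (-2867 - 2839)*(-4056 - 5*(-69)) = -5706*(-4056 + 345) = -5706*(-3711) = 21174966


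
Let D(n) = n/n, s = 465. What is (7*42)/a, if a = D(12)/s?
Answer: 136710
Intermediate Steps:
D(n) = 1
a = 1/465 ≈ 0.0021505
(7*42)/a = (7*42)/(1/465) = 294*465 = 136710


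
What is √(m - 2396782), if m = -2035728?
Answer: I*√4432510 ≈ 2105.4*I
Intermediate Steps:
√(m - 2396782) = √(-2035728 - 2396782) = √(-4432510) = I*√4432510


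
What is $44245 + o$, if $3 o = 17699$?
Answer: $\frac{150434}{3} \approx 50145.0$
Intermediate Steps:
$o = \frac{17699}{3}$ ($o = \frac{1}{3} \cdot 17699 = \frac{17699}{3} \approx 5899.7$)
$44245 + o = 44245 + \frac{17699}{3} = \frac{150434}{3}$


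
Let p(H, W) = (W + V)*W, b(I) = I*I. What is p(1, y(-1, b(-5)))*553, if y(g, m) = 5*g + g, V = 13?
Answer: -23226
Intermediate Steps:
b(I) = I²
y(g, m) = 6*g
p(H, W) = W*(13 + W) (p(H, W) = (W + 13)*W = (13 + W)*W = W*(13 + W))
p(1, y(-1, b(-5)))*553 = ((6*(-1))*(13 + 6*(-1)))*553 = -6*(13 - 6)*553 = -6*7*553 = -42*553 = -23226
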